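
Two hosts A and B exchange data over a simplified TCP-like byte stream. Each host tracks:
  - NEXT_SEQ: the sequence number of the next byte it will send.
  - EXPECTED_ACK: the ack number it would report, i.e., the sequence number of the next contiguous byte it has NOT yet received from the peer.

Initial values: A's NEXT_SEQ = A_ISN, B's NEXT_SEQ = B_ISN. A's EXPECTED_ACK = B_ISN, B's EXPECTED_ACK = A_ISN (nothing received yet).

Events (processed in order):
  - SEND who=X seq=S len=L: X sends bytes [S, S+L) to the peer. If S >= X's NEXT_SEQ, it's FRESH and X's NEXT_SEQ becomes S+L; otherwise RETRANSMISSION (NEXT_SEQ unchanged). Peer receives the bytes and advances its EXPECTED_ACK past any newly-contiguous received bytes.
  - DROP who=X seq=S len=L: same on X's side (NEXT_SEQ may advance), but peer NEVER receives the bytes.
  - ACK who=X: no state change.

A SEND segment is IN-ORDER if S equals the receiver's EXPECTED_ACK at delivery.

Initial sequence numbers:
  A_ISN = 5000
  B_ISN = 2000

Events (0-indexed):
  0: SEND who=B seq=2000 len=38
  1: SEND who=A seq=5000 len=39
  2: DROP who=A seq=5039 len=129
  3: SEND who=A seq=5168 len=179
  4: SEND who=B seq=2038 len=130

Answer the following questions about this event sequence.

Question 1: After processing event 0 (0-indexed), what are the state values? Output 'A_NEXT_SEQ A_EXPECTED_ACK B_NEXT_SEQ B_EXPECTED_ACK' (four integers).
After event 0: A_seq=5000 A_ack=2038 B_seq=2038 B_ack=5000

5000 2038 2038 5000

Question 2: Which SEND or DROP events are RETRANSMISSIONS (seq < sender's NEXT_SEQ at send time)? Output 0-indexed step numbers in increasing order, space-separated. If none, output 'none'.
Answer: none

Derivation:
Step 0: SEND seq=2000 -> fresh
Step 1: SEND seq=5000 -> fresh
Step 2: DROP seq=5039 -> fresh
Step 3: SEND seq=5168 -> fresh
Step 4: SEND seq=2038 -> fresh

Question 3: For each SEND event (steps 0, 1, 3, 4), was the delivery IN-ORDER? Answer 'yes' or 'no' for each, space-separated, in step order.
Answer: yes yes no yes

Derivation:
Step 0: SEND seq=2000 -> in-order
Step 1: SEND seq=5000 -> in-order
Step 3: SEND seq=5168 -> out-of-order
Step 4: SEND seq=2038 -> in-order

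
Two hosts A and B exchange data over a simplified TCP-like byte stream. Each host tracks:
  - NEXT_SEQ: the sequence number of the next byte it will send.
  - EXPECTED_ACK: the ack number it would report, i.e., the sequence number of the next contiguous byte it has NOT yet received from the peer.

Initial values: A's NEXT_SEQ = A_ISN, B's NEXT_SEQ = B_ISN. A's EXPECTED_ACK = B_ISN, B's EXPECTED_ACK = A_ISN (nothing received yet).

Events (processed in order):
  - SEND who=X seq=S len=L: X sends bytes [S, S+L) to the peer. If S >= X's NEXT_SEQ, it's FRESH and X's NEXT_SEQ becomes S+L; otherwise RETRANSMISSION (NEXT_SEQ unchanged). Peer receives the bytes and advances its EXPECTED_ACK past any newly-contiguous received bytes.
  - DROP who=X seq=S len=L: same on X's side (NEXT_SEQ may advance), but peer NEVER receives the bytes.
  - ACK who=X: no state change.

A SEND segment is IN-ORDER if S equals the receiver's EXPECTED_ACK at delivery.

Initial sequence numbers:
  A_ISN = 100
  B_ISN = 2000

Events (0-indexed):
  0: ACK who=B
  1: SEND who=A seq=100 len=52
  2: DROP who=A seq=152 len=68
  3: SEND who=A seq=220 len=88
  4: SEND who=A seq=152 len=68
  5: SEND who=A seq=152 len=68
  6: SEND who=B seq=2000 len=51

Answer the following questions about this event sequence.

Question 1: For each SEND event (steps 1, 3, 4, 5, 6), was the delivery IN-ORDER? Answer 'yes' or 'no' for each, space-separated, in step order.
Answer: yes no yes no yes

Derivation:
Step 1: SEND seq=100 -> in-order
Step 3: SEND seq=220 -> out-of-order
Step 4: SEND seq=152 -> in-order
Step 5: SEND seq=152 -> out-of-order
Step 6: SEND seq=2000 -> in-order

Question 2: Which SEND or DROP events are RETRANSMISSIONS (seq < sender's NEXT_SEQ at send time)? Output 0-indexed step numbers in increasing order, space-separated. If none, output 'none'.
Answer: 4 5

Derivation:
Step 1: SEND seq=100 -> fresh
Step 2: DROP seq=152 -> fresh
Step 3: SEND seq=220 -> fresh
Step 4: SEND seq=152 -> retransmit
Step 5: SEND seq=152 -> retransmit
Step 6: SEND seq=2000 -> fresh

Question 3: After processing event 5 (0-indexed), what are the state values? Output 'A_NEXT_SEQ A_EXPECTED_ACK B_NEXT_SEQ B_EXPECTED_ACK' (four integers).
After event 0: A_seq=100 A_ack=2000 B_seq=2000 B_ack=100
After event 1: A_seq=152 A_ack=2000 B_seq=2000 B_ack=152
After event 2: A_seq=220 A_ack=2000 B_seq=2000 B_ack=152
After event 3: A_seq=308 A_ack=2000 B_seq=2000 B_ack=152
After event 4: A_seq=308 A_ack=2000 B_seq=2000 B_ack=308
After event 5: A_seq=308 A_ack=2000 B_seq=2000 B_ack=308

308 2000 2000 308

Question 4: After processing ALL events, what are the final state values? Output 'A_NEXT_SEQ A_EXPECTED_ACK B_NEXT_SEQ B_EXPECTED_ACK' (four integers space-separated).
Answer: 308 2051 2051 308

Derivation:
After event 0: A_seq=100 A_ack=2000 B_seq=2000 B_ack=100
After event 1: A_seq=152 A_ack=2000 B_seq=2000 B_ack=152
After event 2: A_seq=220 A_ack=2000 B_seq=2000 B_ack=152
After event 3: A_seq=308 A_ack=2000 B_seq=2000 B_ack=152
After event 4: A_seq=308 A_ack=2000 B_seq=2000 B_ack=308
After event 5: A_seq=308 A_ack=2000 B_seq=2000 B_ack=308
After event 6: A_seq=308 A_ack=2051 B_seq=2051 B_ack=308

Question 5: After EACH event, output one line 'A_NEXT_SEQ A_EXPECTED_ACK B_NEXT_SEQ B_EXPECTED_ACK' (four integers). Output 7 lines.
100 2000 2000 100
152 2000 2000 152
220 2000 2000 152
308 2000 2000 152
308 2000 2000 308
308 2000 2000 308
308 2051 2051 308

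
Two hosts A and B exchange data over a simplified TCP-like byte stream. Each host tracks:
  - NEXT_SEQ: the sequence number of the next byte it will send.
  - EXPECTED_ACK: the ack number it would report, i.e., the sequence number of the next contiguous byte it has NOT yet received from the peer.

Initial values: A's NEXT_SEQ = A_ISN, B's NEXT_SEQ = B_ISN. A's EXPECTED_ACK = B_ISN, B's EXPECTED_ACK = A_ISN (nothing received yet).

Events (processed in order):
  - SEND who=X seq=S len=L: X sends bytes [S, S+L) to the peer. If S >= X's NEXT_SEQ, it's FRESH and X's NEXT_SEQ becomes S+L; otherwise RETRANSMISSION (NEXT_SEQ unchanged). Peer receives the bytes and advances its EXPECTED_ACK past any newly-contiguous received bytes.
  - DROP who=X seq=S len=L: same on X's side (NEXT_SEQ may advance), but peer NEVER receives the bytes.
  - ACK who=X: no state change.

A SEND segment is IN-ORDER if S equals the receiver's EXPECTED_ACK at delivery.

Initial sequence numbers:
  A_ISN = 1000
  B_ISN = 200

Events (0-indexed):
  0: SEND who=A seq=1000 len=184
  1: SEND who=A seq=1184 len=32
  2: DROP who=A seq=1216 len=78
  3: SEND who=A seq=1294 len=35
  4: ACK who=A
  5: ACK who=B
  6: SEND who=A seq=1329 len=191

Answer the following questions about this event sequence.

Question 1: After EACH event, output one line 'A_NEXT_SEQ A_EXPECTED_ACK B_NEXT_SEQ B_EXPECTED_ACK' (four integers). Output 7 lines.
1184 200 200 1184
1216 200 200 1216
1294 200 200 1216
1329 200 200 1216
1329 200 200 1216
1329 200 200 1216
1520 200 200 1216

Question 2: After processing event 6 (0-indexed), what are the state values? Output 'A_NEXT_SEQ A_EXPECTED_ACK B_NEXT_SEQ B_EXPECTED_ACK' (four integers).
After event 0: A_seq=1184 A_ack=200 B_seq=200 B_ack=1184
After event 1: A_seq=1216 A_ack=200 B_seq=200 B_ack=1216
After event 2: A_seq=1294 A_ack=200 B_seq=200 B_ack=1216
After event 3: A_seq=1329 A_ack=200 B_seq=200 B_ack=1216
After event 4: A_seq=1329 A_ack=200 B_seq=200 B_ack=1216
After event 5: A_seq=1329 A_ack=200 B_seq=200 B_ack=1216
After event 6: A_seq=1520 A_ack=200 B_seq=200 B_ack=1216

1520 200 200 1216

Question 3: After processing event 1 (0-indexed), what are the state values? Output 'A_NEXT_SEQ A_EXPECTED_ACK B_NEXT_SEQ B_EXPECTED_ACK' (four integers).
After event 0: A_seq=1184 A_ack=200 B_seq=200 B_ack=1184
After event 1: A_seq=1216 A_ack=200 B_seq=200 B_ack=1216

1216 200 200 1216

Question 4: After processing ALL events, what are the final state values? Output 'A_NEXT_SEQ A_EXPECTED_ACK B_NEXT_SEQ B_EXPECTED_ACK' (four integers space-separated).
Answer: 1520 200 200 1216

Derivation:
After event 0: A_seq=1184 A_ack=200 B_seq=200 B_ack=1184
After event 1: A_seq=1216 A_ack=200 B_seq=200 B_ack=1216
After event 2: A_seq=1294 A_ack=200 B_seq=200 B_ack=1216
After event 3: A_seq=1329 A_ack=200 B_seq=200 B_ack=1216
After event 4: A_seq=1329 A_ack=200 B_seq=200 B_ack=1216
After event 5: A_seq=1329 A_ack=200 B_seq=200 B_ack=1216
After event 6: A_seq=1520 A_ack=200 B_seq=200 B_ack=1216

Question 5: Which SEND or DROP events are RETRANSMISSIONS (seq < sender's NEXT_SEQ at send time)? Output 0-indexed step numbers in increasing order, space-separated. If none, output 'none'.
Answer: none

Derivation:
Step 0: SEND seq=1000 -> fresh
Step 1: SEND seq=1184 -> fresh
Step 2: DROP seq=1216 -> fresh
Step 3: SEND seq=1294 -> fresh
Step 6: SEND seq=1329 -> fresh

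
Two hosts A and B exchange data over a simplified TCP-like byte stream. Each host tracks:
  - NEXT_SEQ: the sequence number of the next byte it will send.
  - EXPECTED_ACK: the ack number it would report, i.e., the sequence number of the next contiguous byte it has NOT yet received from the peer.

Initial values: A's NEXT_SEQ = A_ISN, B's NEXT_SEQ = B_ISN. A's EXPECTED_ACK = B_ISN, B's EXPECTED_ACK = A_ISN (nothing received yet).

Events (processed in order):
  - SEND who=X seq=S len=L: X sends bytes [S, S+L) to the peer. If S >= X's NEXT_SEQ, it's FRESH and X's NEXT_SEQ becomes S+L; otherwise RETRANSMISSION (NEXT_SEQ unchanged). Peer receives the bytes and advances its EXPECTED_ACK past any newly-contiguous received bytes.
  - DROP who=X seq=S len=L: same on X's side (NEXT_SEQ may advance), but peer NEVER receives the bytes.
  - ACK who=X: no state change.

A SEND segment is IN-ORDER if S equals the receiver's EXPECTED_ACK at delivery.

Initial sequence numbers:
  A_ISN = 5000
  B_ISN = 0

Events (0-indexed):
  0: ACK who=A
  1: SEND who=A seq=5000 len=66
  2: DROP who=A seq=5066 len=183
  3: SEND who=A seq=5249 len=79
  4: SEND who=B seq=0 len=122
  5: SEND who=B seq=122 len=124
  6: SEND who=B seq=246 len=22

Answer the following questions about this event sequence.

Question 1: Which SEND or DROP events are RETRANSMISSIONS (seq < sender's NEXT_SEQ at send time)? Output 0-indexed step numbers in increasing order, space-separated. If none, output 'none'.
Step 1: SEND seq=5000 -> fresh
Step 2: DROP seq=5066 -> fresh
Step 3: SEND seq=5249 -> fresh
Step 4: SEND seq=0 -> fresh
Step 5: SEND seq=122 -> fresh
Step 6: SEND seq=246 -> fresh

Answer: none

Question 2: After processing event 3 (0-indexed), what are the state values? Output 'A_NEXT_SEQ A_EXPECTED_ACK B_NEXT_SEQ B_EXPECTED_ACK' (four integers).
After event 0: A_seq=5000 A_ack=0 B_seq=0 B_ack=5000
After event 1: A_seq=5066 A_ack=0 B_seq=0 B_ack=5066
After event 2: A_seq=5249 A_ack=0 B_seq=0 B_ack=5066
After event 3: A_seq=5328 A_ack=0 B_seq=0 B_ack=5066

5328 0 0 5066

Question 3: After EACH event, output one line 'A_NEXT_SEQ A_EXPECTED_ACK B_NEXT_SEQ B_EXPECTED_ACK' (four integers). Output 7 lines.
5000 0 0 5000
5066 0 0 5066
5249 0 0 5066
5328 0 0 5066
5328 122 122 5066
5328 246 246 5066
5328 268 268 5066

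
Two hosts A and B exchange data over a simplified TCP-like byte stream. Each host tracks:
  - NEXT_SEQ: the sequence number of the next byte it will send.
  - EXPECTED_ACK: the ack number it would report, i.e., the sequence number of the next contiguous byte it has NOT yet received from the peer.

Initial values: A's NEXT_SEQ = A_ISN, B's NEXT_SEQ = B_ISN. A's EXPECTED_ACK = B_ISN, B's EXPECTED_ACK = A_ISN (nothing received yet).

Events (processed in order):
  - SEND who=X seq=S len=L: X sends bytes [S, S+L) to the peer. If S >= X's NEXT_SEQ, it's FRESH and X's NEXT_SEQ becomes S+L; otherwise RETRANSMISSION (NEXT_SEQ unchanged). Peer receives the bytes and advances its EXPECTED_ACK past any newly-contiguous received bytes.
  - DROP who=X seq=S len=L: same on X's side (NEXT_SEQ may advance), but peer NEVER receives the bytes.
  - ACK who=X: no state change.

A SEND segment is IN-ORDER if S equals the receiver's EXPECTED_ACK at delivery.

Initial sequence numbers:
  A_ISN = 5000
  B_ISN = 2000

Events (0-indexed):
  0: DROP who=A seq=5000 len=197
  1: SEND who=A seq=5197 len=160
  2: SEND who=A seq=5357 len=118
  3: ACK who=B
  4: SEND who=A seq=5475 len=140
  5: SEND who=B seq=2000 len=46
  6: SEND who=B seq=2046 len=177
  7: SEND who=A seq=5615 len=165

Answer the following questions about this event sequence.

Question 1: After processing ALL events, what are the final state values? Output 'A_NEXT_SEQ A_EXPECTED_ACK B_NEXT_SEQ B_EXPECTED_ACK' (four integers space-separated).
After event 0: A_seq=5197 A_ack=2000 B_seq=2000 B_ack=5000
After event 1: A_seq=5357 A_ack=2000 B_seq=2000 B_ack=5000
After event 2: A_seq=5475 A_ack=2000 B_seq=2000 B_ack=5000
After event 3: A_seq=5475 A_ack=2000 B_seq=2000 B_ack=5000
After event 4: A_seq=5615 A_ack=2000 B_seq=2000 B_ack=5000
After event 5: A_seq=5615 A_ack=2046 B_seq=2046 B_ack=5000
After event 6: A_seq=5615 A_ack=2223 B_seq=2223 B_ack=5000
After event 7: A_seq=5780 A_ack=2223 B_seq=2223 B_ack=5000

Answer: 5780 2223 2223 5000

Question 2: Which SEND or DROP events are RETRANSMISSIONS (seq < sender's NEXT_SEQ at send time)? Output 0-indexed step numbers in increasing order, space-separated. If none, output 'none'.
Step 0: DROP seq=5000 -> fresh
Step 1: SEND seq=5197 -> fresh
Step 2: SEND seq=5357 -> fresh
Step 4: SEND seq=5475 -> fresh
Step 5: SEND seq=2000 -> fresh
Step 6: SEND seq=2046 -> fresh
Step 7: SEND seq=5615 -> fresh

Answer: none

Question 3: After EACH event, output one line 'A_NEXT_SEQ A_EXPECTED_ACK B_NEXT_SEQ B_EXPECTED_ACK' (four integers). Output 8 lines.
5197 2000 2000 5000
5357 2000 2000 5000
5475 2000 2000 5000
5475 2000 2000 5000
5615 2000 2000 5000
5615 2046 2046 5000
5615 2223 2223 5000
5780 2223 2223 5000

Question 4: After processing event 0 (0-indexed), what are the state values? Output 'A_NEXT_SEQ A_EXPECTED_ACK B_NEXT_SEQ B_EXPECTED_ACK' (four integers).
After event 0: A_seq=5197 A_ack=2000 B_seq=2000 B_ack=5000

5197 2000 2000 5000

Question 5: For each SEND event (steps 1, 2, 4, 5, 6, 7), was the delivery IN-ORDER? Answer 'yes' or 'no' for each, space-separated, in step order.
Answer: no no no yes yes no

Derivation:
Step 1: SEND seq=5197 -> out-of-order
Step 2: SEND seq=5357 -> out-of-order
Step 4: SEND seq=5475 -> out-of-order
Step 5: SEND seq=2000 -> in-order
Step 6: SEND seq=2046 -> in-order
Step 7: SEND seq=5615 -> out-of-order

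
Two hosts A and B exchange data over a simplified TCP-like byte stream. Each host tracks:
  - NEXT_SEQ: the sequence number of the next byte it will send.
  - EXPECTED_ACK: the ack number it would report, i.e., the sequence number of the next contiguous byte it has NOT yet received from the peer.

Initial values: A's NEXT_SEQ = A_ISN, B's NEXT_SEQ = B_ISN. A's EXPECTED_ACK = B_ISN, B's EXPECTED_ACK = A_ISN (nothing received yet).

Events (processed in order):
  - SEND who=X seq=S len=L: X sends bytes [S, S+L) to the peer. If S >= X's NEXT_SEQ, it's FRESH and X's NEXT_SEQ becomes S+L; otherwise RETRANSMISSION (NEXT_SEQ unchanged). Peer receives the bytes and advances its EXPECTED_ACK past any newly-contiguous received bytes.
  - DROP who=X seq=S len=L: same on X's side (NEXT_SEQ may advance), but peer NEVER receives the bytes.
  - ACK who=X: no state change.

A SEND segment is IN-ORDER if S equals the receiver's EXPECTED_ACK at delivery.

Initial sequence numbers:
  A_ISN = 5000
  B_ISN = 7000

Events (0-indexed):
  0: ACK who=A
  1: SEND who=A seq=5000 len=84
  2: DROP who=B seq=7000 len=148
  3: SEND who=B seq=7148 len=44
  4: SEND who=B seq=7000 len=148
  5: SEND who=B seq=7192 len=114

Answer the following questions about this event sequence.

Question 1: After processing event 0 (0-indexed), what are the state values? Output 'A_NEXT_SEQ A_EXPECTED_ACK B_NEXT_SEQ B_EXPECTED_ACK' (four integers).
After event 0: A_seq=5000 A_ack=7000 B_seq=7000 B_ack=5000

5000 7000 7000 5000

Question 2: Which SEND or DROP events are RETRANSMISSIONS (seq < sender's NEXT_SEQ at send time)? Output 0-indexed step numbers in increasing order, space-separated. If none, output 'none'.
Answer: 4

Derivation:
Step 1: SEND seq=5000 -> fresh
Step 2: DROP seq=7000 -> fresh
Step 3: SEND seq=7148 -> fresh
Step 4: SEND seq=7000 -> retransmit
Step 5: SEND seq=7192 -> fresh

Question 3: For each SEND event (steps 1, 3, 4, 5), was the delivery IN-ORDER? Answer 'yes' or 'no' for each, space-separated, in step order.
Step 1: SEND seq=5000 -> in-order
Step 3: SEND seq=7148 -> out-of-order
Step 4: SEND seq=7000 -> in-order
Step 5: SEND seq=7192 -> in-order

Answer: yes no yes yes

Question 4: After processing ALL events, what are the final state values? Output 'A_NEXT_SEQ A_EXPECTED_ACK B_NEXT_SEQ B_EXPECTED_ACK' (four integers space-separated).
After event 0: A_seq=5000 A_ack=7000 B_seq=7000 B_ack=5000
After event 1: A_seq=5084 A_ack=7000 B_seq=7000 B_ack=5084
After event 2: A_seq=5084 A_ack=7000 B_seq=7148 B_ack=5084
After event 3: A_seq=5084 A_ack=7000 B_seq=7192 B_ack=5084
After event 4: A_seq=5084 A_ack=7192 B_seq=7192 B_ack=5084
After event 5: A_seq=5084 A_ack=7306 B_seq=7306 B_ack=5084

Answer: 5084 7306 7306 5084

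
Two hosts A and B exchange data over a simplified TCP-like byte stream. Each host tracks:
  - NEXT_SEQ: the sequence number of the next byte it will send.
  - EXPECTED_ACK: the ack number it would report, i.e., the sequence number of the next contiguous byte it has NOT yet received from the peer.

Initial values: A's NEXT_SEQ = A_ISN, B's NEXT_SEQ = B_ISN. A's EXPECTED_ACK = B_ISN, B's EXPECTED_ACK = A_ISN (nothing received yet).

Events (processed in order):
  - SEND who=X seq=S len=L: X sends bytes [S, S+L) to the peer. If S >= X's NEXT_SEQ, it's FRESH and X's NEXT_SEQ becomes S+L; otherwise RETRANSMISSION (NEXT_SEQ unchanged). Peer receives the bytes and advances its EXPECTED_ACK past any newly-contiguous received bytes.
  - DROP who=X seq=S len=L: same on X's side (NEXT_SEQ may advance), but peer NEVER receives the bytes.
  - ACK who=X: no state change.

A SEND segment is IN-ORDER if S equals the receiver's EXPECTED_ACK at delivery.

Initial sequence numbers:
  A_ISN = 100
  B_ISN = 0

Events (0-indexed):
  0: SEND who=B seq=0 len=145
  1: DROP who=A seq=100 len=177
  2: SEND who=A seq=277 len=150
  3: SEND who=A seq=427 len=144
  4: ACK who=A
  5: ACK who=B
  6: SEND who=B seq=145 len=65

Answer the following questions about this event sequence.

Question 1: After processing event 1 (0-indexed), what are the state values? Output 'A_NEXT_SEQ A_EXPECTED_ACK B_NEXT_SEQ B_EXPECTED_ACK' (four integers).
After event 0: A_seq=100 A_ack=145 B_seq=145 B_ack=100
After event 1: A_seq=277 A_ack=145 B_seq=145 B_ack=100

277 145 145 100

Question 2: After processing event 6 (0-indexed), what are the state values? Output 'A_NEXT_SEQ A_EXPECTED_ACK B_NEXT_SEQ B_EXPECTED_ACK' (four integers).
After event 0: A_seq=100 A_ack=145 B_seq=145 B_ack=100
After event 1: A_seq=277 A_ack=145 B_seq=145 B_ack=100
After event 2: A_seq=427 A_ack=145 B_seq=145 B_ack=100
After event 3: A_seq=571 A_ack=145 B_seq=145 B_ack=100
After event 4: A_seq=571 A_ack=145 B_seq=145 B_ack=100
After event 5: A_seq=571 A_ack=145 B_seq=145 B_ack=100
After event 6: A_seq=571 A_ack=210 B_seq=210 B_ack=100

571 210 210 100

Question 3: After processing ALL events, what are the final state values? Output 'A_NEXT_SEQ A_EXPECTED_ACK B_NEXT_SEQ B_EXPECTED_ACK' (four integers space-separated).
After event 0: A_seq=100 A_ack=145 B_seq=145 B_ack=100
After event 1: A_seq=277 A_ack=145 B_seq=145 B_ack=100
After event 2: A_seq=427 A_ack=145 B_seq=145 B_ack=100
After event 3: A_seq=571 A_ack=145 B_seq=145 B_ack=100
After event 4: A_seq=571 A_ack=145 B_seq=145 B_ack=100
After event 5: A_seq=571 A_ack=145 B_seq=145 B_ack=100
After event 6: A_seq=571 A_ack=210 B_seq=210 B_ack=100

Answer: 571 210 210 100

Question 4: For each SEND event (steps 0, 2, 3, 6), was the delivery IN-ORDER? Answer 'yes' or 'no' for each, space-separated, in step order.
Step 0: SEND seq=0 -> in-order
Step 2: SEND seq=277 -> out-of-order
Step 3: SEND seq=427 -> out-of-order
Step 6: SEND seq=145 -> in-order

Answer: yes no no yes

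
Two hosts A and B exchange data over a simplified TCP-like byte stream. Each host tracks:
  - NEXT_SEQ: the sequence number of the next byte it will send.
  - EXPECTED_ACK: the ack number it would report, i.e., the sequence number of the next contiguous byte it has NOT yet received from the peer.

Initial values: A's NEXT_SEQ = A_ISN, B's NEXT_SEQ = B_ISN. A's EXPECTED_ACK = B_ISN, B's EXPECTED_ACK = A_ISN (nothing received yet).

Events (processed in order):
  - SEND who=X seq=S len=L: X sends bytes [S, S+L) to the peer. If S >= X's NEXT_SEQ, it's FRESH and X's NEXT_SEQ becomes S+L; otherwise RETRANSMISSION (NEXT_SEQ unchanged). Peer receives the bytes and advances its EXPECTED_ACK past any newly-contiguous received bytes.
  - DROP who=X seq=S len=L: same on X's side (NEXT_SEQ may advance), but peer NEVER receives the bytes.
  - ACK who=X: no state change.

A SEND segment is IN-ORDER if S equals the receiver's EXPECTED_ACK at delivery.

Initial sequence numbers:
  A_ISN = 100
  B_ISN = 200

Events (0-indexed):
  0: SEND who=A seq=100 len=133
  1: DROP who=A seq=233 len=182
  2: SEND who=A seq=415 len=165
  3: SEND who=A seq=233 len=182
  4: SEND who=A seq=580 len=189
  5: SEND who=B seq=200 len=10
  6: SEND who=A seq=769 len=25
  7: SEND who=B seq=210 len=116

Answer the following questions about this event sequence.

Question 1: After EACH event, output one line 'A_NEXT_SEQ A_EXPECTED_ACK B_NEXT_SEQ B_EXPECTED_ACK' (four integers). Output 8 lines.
233 200 200 233
415 200 200 233
580 200 200 233
580 200 200 580
769 200 200 769
769 210 210 769
794 210 210 794
794 326 326 794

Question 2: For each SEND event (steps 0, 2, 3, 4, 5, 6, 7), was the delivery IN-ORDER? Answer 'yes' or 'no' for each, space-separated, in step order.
Answer: yes no yes yes yes yes yes

Derivation:
Step 0: SEND seq=100 -> in-order
Step 2: SEND seq=415 -> out-of-order
Step 3: SEND seq=233 -> in-order
Step 4: SEND seq=580 -> in-order
Step 5: SEND seq=200 -> in-order
Step 6: SEND seq=769 -> in-order
Step 7: SEND seq=210 -> in-order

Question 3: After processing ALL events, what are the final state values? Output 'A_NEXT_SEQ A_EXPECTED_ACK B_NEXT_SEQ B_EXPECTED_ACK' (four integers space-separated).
Answer: 794 326 326 794

Derivation:
After event 0: A_seq=233 A_ack=200 B_seq=200 B_ack=233
After event 1: A_seq=415 A_ack=200 B_seq=200 B_ack=233
After event 2: A_seq=580 A_ack=200 B_seq=200 B_ack=233
After event 3: A_seq=580 A_ack=200 B_seq=200 B_ack=580
After event 4: A_seq=769 A_ack=200 B_seq=200 B_ack=769
After event 5: A_seq=769 A_ack=210 B_seq=210 B_ack=769
After event 6: A_seq=794 A_ack=210 B_seq=210 B_ack=794
After event 7: A_seq=794 A_ack=326 B_seq=326 B_ack=794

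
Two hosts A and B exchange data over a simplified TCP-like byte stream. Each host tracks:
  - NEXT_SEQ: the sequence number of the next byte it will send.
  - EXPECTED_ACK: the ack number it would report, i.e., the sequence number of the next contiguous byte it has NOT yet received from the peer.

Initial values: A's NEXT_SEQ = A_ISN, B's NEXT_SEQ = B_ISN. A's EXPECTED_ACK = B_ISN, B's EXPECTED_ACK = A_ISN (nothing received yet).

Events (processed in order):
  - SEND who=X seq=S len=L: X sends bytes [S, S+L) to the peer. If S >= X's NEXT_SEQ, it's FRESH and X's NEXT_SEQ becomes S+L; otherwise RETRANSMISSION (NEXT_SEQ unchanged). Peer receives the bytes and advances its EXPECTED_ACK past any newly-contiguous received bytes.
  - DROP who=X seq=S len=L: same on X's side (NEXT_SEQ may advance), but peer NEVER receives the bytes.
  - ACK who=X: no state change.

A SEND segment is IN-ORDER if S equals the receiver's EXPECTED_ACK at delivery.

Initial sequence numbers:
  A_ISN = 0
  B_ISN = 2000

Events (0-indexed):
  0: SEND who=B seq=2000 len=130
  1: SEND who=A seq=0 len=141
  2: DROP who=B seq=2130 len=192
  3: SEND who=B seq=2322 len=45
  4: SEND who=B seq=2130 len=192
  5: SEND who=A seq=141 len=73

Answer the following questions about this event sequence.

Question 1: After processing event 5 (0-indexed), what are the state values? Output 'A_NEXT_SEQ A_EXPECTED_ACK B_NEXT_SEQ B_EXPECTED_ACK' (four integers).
After event 0: A_seq=0 A_ack=2130 B_seq=2130 B_ack=0
After event 1: A_seq=141 A_ack=2130 B_seq=2130 B_ack=141
After event 2: A_seq=141 A_ack=2130 B_seq=2322 B_ack=141
After event 3: A_seq=141 A_ack=2130 B_seq=2367 B_ack=141
After event 4: A_seq=141 A_ack=2367 B_seq=2367 B_ack=141
After event 5: A_seq=214 A_ack=2367 B_seq=2367 B_ack=214

214 2367 2367 214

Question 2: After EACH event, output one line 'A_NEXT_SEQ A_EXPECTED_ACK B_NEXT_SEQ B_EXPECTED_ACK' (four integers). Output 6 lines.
0 2130 2130 0
141 2130 2130 141
141 2130 2322 141
141 2130 2367 141
141 2367 2367 141
214 2367 2367 214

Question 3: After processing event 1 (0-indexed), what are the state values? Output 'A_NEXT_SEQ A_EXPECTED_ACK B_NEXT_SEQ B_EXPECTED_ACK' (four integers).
After event 0: A_seq=0 A_ack=2130 B_seq=2130 B_ack=0
After event 1: A_seq=141 A_ack=2130 B_seq=2130 B_ack=141

141 2130 2130 141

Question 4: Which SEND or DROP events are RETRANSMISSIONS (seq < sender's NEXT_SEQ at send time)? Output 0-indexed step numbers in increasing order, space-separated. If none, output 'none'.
Step 0: SEND seq=2000 -> fresh
Step 1: SEND seq=0 -> fresh
Step 2: DROP seq=2130 -> fresh
Step 3: SEND seq=2322 -> fresh
Step 4: SEND seq=2130 -> retransmit
Step 5: SEND seq=141 -> fresh

Answer: 4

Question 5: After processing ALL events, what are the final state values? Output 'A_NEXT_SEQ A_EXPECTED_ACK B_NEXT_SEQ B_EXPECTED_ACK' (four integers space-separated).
Answer: 214 2367 2367 214

Derivation:
After event 0: A_seq=0 A_ack=2130 B_seq=2130 B_ack=0
After event 1: A_seq=141 A_ack=2130 B_seq=2130 B_ack=141
After event 2: A_seq=141 A_ack=2130 B_seq=2322 B_ack=141
After event 3: A_seq=141 A_ack=2130 B_seq=2367 B_ack=141
After event 4: A_seq=141 A_ack=2367 B_seq=2367 B_ack=141
After event 5: A_seq=214 A_ack=2367 B_seq=2367 B_ack=214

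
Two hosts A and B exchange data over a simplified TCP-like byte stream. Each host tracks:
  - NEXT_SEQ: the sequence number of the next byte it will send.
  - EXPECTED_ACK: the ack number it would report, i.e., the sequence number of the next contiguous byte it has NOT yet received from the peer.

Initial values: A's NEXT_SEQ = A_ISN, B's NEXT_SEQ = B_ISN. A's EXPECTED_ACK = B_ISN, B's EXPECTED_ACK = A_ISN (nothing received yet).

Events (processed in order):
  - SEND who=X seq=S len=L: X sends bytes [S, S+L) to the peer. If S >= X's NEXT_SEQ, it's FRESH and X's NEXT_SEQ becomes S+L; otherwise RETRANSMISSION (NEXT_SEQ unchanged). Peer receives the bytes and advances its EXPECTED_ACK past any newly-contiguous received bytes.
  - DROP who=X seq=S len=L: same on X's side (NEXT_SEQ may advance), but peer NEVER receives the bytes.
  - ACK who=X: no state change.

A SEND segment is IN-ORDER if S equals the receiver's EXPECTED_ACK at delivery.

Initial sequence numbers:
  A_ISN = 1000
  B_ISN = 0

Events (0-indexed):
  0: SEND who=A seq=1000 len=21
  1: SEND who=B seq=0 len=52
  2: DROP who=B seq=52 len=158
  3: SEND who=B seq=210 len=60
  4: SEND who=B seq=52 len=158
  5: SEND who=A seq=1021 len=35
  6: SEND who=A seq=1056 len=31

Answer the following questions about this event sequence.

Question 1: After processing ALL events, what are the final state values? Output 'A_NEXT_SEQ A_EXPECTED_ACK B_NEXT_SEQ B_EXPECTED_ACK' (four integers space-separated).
Answer: 1087 270 270 1087

Derivation:
After event 0: A_seq=1021 A_ack=0 B_seq=0 B_ack=1021
After event 1: A_seq=1021 A_ack=52 B_seq=52 B_ack=1021
After event 2: A_seq=1021 A_ack=52 B_seq=210 B_ack=1021
After event 3: A_seq=1021 A_ack=52 B_seq=270 B_ack=1021
After event 4: A_seq=1021 A_ack=270 B_seq=270 B_ack=1021
After event 5: A_seq=1056 A_ack=270 B_seq=270 B_ack=1056
After event 6: A_seq=1087 A_ack=270 B_seq=270 B_ack=1087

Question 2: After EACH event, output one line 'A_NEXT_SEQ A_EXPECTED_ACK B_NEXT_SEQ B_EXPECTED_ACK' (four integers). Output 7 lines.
1021 0 0 1021
1021 52 52 1021
1021 52 210 1021
1021 52 270 1021
1021 270 270 1021
1056 270 270 1056
1087 270 270 1087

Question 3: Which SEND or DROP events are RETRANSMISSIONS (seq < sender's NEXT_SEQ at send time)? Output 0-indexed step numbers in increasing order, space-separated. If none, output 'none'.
Step 0: SEND seq=1000 -> fresh
Step 1: SEND seq=0 -> fresh
Step 2: DROP seq=52 -> fresh
Step 3: SEND seq=210 -> fresh
Step 4: SEND seq=52 -> retransmit
Step 5: SEND seq=1021 -> fresh
Step 6: SEND seq=1056 -> fresh

Answer: 4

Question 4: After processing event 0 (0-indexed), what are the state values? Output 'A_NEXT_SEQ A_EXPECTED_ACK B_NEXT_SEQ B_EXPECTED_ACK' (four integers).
After event 0: A_seq=1021 A_ack=0 B_seq=0 B_ack=1021

1021 0 0 1021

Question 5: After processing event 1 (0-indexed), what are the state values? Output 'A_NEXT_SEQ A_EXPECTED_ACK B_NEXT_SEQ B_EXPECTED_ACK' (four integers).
After event 0: A_seq=1021 A_ack=0 B_seq=0 B_ack=1021
After event 1: A_seq=1021 A_ack=52 B_seq=52 B_ack=1021

1021 52 52 1021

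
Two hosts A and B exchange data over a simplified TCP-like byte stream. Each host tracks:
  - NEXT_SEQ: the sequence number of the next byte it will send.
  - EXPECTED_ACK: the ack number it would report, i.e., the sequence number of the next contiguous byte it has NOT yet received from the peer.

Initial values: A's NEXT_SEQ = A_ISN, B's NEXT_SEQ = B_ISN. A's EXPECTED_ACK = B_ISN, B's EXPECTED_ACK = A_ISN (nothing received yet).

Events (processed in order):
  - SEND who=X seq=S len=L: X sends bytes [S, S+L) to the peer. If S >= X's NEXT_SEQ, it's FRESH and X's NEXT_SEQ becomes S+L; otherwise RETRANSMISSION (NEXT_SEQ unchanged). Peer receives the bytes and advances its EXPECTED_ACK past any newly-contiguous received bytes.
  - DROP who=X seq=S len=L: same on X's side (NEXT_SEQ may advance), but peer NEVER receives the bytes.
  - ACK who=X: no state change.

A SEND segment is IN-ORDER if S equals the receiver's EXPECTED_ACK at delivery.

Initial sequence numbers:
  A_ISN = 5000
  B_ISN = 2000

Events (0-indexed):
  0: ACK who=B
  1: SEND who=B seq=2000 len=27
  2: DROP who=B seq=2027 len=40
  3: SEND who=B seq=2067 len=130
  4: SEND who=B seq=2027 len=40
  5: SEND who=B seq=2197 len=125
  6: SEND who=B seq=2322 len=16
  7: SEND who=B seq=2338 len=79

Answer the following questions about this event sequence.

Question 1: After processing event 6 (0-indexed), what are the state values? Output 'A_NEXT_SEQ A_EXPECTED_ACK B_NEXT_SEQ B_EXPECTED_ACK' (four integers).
After event 0: A_seq=5000 A_ack=2000 B_seq=2000 B_ack=5000
After event 1: A_seq=5000 A_ack=2027 B_seq=2027 B_ack=5000
After event 2: A_seq=5000 A_ack=2027 B_seq=2067 B_ack=5000
After event 3: A_seq=5000 A_ack=2027 B_seq=2197 B_ack=5000
After event 4: A_seq=5000 A_ack=2197 B_seq=2197 B_ack=5000
After event 5: A_seq=5000 A_ack=2322 B_seq=2322 B_ack=5000
After event 6: A_seq=5000 A_ack=2338 B_seq=2338 B_ack=5000

5000 2338 2338 5000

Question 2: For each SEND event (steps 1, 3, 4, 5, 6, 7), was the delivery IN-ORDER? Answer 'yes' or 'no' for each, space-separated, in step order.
Step 1: SEND seq=2000 -> in-order
Step 3: SEND seq=2067 -> out-of-order
Step 4: SEND seq=2027 -> in-order
Step 5: SEND seq=2197 -> in-order
Step 6: SEND seq=2322 -> in-order
Step 7: SEND seq=2338 -> in-order

Answer: yes no yes yes yes yes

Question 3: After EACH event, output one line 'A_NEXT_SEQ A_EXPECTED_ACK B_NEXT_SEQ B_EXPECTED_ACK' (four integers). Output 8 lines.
5000 2000 2000 5000
5000 2027 2027 5000
5000 2027 2067 5000
5000 2027 2197 5000
5000 2197 2197 5000
5000 2322 2322 5000
5000 2338 2338 5000
5000 2417 2417 5000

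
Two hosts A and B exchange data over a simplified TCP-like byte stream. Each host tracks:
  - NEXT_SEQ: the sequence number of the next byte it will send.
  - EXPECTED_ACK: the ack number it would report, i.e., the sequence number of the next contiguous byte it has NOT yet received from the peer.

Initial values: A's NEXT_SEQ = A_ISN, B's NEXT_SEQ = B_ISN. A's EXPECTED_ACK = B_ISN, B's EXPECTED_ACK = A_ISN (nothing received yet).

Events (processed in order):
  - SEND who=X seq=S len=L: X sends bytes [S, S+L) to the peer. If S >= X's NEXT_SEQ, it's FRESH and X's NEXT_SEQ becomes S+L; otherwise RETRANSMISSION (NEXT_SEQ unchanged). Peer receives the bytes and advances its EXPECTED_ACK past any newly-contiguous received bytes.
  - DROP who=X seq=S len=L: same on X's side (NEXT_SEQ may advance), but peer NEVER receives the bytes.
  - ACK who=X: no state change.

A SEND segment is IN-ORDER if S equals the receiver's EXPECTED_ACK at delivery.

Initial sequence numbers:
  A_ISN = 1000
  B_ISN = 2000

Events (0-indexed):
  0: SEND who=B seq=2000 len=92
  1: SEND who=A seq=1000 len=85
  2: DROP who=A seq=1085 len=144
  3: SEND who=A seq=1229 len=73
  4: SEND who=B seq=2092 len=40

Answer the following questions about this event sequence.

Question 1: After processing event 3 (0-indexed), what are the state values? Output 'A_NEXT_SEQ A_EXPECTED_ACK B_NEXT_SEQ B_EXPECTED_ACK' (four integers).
After event 0: A_seq=1000 A_ack=2092 B_seq=2092 B_ack=1000
After event 1: A_seq=1085 A_ack=2092 B_seq=2092 B_ack=1085
After event 2: A_seq=1229 A_ack=2092 B_seq=2092 B_ack=1085
After event 3: A_seq=1302 A_ack=2092 B_seq=2092 B_ack=1085

1302 2092 2092 1085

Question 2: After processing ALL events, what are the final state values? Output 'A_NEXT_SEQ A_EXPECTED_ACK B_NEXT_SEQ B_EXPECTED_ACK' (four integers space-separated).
Answer: 1302 2132 2132 1085

Derivation:
After event 0: A_seq=1000 A_ack=2092 B_seq=2092 B_ack=1000
After event 1: A_seq=1085 A_ack=2092 B_seq=2092 B_ack=1085
After event 2: A_seq=1229 A_ack=2092 B_seq=2092 B_ack=1085
After event 3: A_seq=1302 A_ack=2092 B_seq=2092 B_ack=1085
After event 4: A_seq=1302 A_ack=2132 B_seq=2132 B_ack=1085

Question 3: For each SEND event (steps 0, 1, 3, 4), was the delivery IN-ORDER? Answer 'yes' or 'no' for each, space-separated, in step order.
Step 0: SEND seq=2000 -> in-order
Step 1: SEND seq=1000 -> in-order
Step 3: SEND seq=1229 -> out-of-order
Step 4: SEND seq=2092 -> in-order

Answer: yes yes no yes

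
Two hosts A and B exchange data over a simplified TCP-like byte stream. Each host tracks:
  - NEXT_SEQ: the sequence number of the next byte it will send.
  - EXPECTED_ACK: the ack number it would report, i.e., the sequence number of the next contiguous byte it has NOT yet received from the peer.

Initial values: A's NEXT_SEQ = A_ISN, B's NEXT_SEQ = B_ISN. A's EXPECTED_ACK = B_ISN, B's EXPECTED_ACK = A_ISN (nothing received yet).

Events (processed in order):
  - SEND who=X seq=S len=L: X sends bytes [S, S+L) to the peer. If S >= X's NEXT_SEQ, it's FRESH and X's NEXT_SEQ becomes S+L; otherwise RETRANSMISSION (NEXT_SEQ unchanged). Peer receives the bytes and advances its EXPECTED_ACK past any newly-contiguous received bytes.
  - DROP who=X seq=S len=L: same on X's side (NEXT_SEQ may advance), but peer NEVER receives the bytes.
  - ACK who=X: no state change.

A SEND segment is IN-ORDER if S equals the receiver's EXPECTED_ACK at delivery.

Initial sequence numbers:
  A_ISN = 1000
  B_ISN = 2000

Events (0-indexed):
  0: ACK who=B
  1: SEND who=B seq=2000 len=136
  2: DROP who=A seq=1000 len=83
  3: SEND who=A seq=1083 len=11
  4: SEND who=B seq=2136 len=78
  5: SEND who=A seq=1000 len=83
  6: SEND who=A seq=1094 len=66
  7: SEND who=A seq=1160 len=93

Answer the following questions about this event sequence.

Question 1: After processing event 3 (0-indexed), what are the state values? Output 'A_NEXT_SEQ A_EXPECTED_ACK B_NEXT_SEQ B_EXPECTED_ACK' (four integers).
After event 0: A_seq=1000 A_ack=2000 B_seq=2000 B_ack=1000
After event 1: A_seq=1000 A_ack=2136 B_seq=2136 B_ack=1000
After event 2: A_seq=1083 A_ack=2136 B_seq=2136 B_ack=1000
After event 3: A_seq=1094 A_ack=2136 B_seq=2136 B_ack=1000

1094 2136 2136 1000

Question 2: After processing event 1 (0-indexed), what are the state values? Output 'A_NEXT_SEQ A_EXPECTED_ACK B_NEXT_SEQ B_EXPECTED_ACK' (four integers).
After event 0: A_seq=1000 A_ack=2000 B_seq=2000 B_ack=1000
After event 1: A_seq=1000 A_ack=2136 B_seq=2136 B_ack=1000

1000 2136 2136 1000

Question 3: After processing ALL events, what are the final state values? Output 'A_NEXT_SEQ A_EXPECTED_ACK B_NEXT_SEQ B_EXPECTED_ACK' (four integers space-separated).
Answer: 1253 2214 2214 1253

Derivation:
After event 0: A_seq=1000 A_ack=2000 B_seq=2000 B_ack=1000
After event 1: A_seq=1000 A_ack=2136 B_seq=2136 B_ack=1000
After event 2: A_seq=1083 A_ack=2136 B_seq=2136 B_ack=1000
After event 3: A_seq=1094 A_ack=2136 B_seq=2136 B_ack=1000
After event 4: A_seq=1094 A_ack=2214 B_seq=2214 B_ack=1000
After event 5: A_seq=1094 A_ack=2214 B_seq=2214 B_ack=1094
After event 6: A_seq=1160 A_ack=2214 B_seq=2214 B_ack=1160
After event 7: A_seq=1253 A_ack=2214 B_seq=2214 B_ack=1253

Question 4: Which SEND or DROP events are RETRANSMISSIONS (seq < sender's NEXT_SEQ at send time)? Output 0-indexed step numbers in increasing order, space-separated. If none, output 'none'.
Step 1: SEND seq=2000 -> fresh
Step 2: DROP seq=1000 -> fresh
Step 3: SEND seq=1083 -> fresh
Step 4: SEND seq=2136 -> fresh
Step 5: SEND seq=1000 -> retransmit
Step 6: SEND seq=1094 -> fresh
Step 7: SEND seq=1160 -> fresh

Answer: 5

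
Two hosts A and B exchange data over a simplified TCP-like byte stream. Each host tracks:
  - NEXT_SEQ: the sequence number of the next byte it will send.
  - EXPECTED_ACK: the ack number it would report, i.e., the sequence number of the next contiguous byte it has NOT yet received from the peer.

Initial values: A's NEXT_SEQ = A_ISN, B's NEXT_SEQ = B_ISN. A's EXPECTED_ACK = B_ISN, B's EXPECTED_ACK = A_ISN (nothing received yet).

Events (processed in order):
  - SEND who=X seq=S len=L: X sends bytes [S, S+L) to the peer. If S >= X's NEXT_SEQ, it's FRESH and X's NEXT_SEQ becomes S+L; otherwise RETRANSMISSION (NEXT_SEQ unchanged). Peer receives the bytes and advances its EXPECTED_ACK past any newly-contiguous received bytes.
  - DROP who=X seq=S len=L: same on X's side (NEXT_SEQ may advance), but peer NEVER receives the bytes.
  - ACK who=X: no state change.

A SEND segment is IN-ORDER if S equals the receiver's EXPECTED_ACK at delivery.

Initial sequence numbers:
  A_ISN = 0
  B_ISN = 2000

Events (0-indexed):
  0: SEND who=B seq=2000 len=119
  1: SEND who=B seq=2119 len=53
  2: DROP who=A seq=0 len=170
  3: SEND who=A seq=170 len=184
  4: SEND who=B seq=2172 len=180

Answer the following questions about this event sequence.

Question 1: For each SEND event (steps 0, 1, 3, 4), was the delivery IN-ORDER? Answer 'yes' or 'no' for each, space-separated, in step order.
Step 0: SEND seq=2000 -> in-order
Step 1: SEND seq=2119 -> in-order
Step 3: SEND seq=170 -> out-of-order
Step 4: SEND seq=2172 -> in-order

Answer: yes yes no yes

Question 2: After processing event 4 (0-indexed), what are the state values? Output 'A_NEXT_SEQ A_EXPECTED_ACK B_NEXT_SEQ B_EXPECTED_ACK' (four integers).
After event 0: A_seq=0 A_ack=2119 B_seq=2119 B_ack=0
After event 1: A_seq=0 A_ack=2172 B_seq=2172 B_ack=0
After event 2: A_seq=170 A_ack=2172 B_seq=2172 B_ack=0
After event 3: A_seq=354 A_ack=2172 B_seq=2172 B_ack=0
After event 4: A_seq=354 A_ack=2352 B_seq=2352 B_ack=0

354 2352 2352 0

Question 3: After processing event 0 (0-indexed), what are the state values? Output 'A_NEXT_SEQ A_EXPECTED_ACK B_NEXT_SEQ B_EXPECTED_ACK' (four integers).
After event 0: A_seq=0 A_ack=2119 B_seq=2119 B_ack=0

0 2119 2119 0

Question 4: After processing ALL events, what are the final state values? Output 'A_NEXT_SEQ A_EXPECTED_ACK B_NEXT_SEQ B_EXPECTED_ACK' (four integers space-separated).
After event 0: A_seq=0 A_ack=2119 B_seq=2119 B_ack=0
After event 1: A_seq=0 A_ack=2172 B_seq=2172 B_ack=0
After event 2: A_seq=170 A_ack=2172 B_seq=2172 B_ack=0
After event 3: A_seq=354 A_ack=2172 B_seq=2172 B_ack=0
After event 4: A_seq=354 A_ack=2352 B_seq=2352 B_ack=0

Answer: 354 2352 2352 0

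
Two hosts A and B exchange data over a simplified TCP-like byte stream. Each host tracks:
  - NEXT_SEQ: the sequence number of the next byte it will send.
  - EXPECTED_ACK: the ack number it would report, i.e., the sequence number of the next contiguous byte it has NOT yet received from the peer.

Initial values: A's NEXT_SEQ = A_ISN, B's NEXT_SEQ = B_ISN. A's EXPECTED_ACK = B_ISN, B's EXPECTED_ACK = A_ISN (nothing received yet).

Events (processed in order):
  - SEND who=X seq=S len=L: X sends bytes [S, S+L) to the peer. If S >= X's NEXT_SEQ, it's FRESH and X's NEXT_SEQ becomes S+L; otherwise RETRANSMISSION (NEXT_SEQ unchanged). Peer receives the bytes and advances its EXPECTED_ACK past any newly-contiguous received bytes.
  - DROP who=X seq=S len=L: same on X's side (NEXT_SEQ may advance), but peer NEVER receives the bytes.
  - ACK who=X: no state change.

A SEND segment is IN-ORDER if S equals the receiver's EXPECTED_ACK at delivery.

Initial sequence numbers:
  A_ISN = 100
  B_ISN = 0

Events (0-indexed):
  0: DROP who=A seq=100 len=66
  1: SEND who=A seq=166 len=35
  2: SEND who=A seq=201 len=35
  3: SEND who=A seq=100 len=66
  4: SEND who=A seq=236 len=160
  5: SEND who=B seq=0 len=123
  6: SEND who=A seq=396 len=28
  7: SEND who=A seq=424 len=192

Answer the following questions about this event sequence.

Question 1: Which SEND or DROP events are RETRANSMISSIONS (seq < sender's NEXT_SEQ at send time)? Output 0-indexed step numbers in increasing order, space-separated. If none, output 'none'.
Answer: 3

Derivation:
Step 0: DROP seq=100 -> fresh
Step 1: SEND seq=166 -> fresh
Step 2: SEND seq=201 -> fresh
Step 3: SEND seq=100 -> retransmit
Step 4: SEND seq=236 -> fresh
Step 5: SEND seq=0 -> fresh
Step 6: SEND seq=396 -> fresh
Step 7: SEND seq=424 -> fresh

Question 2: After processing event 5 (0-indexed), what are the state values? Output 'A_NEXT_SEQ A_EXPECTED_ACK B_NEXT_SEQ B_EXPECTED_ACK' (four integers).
After event 0: A_seq=166 A_ack=0 B_seq=0 B_ack=100
After event 1: A_seq=201 A_ack=0 B_seq=0 B_ack=100
After event 2: A_seq=236 A_ack=0 B_seq=0 B_ack=100
After event 3: A_seq=236 A_ack=0 B_seq=0 B_ack=236
After event 4: A_seq=396 A_ack=0 B_seq=0 B_ack=396
After event 5: A_seq=396 A_ack=123 B_seq=123 B_ack=396

396 123 123 396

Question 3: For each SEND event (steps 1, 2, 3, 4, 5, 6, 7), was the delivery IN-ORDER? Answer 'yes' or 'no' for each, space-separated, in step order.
Step 1: SEND seq=166 -> out-of-order
Step 2: SEND seq=201 -> out-of-order
Step 3: SEND seq=100 -> in-order
Step 4: SEND seq=236 -> in-order
Step 5: SEND seq=0 -> in-order
Step 6: SEND seq=396 -> in-order
Step 7: SEND seq=424 -> in-order

Answer: no no yes yes yes yes yes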